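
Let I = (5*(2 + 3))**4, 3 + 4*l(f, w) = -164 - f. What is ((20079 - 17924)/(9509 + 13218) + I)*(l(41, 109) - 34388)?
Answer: -305749246093200/22727 ≈ -1.3453e+10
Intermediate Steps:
l(f, w) = -167/4 - f/4 (l(f, w) = -3/4 + (-164 - f)/4 = -3/4 + (-41 - f/4) = -167/4 - f/4)
I = 390625 (I = (5*5)**4 = 25**4 = 390625)
((20079 - 17924)/(9509 + 13218) + I)*(l(41, 109) - 34388) = ((20079 - 17924)/(9509 + 13218) + 390625)*((-167/4 - 1/4*41) - 34388) = (2155/22727 + 390625)*((-167/4 - 41/4) - 34388) = (2155*(1/22727) + 390625)*(-52 - 34388) = (2155/22727 + 390625)*(-34440) = (8877736530/22727)*(-34440) = -305749246093200/22727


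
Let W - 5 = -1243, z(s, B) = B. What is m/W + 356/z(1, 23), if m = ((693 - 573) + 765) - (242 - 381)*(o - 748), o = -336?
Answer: 3885921/28474 ≈ 136.47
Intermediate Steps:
m = -149791 (m = ((693 - 573) + 765) - (242 - 381)*(-336 - 748) = (120 + 765) - (-139)*(-1084) = 885 - 1*150676 = 885 - 150676 = -149791)
W = -1238 (W = 5 - 1243 = -1238)
m/W + 356/z(1, 23) = -149791/(-1238) + 356/23 = -149791*(-1/1238) + 356*(1/23) = 149791/1238 + 356/23 = 3885921/28474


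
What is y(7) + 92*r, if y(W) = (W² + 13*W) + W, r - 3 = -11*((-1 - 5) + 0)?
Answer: 6495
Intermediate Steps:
r = 69 (r = 3 - 11*((-1 - 5) + 0) = 3 - 11*(-6 + 0) = 3 - 11*(-6) = 3 + 66 = 69)
y(W) = W² + 14*W
y(7) + 92*r = 7*(14 + 7) + 92*69 = 7*21 + 6348 = 147 + 6348 = 6495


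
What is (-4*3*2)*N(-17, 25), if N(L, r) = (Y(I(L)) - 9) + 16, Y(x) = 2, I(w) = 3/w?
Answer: -216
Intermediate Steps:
N(L, r) = 9 (N(L, r) = (2 - 9) + 16 = -7 + 16 = 9)
(-4*3*2)*N(-17, 25) = (-4*3*2)*9 = -12*2*9 = -24*9 = -216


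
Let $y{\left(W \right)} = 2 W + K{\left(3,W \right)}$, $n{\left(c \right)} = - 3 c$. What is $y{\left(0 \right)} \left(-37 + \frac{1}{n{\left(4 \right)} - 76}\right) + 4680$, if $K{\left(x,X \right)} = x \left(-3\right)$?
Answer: $\frac{441153}{88} \approx 5013.1$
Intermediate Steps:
$K{\left(x,X \right)} = - 3 x$
$y{\left(W \right)} = -9 + 2 W$ ($y{\left(W \right)} = 2 W - 9 = -9 + 2 W$)
$y{\left(0 \right)} \left(-37 + \frac{1}{n{\left(4 \right)} - 76}\right) + 4680 = \left(-9 + 2 \cdot 0\right) \left(-37 + \frac{1}{\left(-3\right) 4 - 76}\right) + 4680 = \left(-9 + 0\right) \left(-37 + \frac{1}{-12 - 76}\right) + 4680 = - 9 \left(-37 + \frac{1}{-88}\right) + 4680 = - 9 \left(-37 - \frac{1}{88}\right) + 4680 = \left(-9\right) \left(- \frac{3257}{88}\right) + 4680 = \frac{29313}{88} + 4680 = \frac{441153}{88}$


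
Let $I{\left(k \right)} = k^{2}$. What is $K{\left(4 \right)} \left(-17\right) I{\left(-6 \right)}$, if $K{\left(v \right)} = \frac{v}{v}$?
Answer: $-612$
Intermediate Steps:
$K{\left(v \right)} = 1$
$K{\left(4 \right)} \left(-17\right) I{\left(-6 \right)} = 1 \left(-17\right) \left(-6\right)^{2} = \left(-17\right) 36 = -612$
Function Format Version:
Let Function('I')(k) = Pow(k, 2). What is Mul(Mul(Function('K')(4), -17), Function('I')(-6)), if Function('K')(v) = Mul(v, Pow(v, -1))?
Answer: -612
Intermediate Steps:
Function('K')(v) = 1
Mul(Mul(Function('K')(4), -17), Function('I')(-6)) = Mul(Mul(1, -17), Pow(-6, 2)) = Mul(-17, 36) = -612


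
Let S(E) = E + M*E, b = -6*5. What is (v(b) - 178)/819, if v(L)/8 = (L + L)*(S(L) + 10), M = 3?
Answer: 52622/819 ≈ 64.251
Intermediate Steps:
b = -30
S(E) = 4*E (S(E) = E + 3*E = 4*E)
v(L) = 16*L*(10 + 4*L) (v(L) = 8*((L + L)*(4*L + 10)) = 8*((2*L)*(10 + 4*L)) = 8*(2*L*(10 + 4*L)) = 16*L*(10 + 4*L))
(v(b) - 178)/819 = (32*(-30)*(5 + 2*(-30)) - 178)/819 = (32*(-30)*(5 - 60) - 178)*(1/819) = (32*(-30)*(-55) - 178)*(1/819) = (52800 - 178)*(1/819) = 52622*(1/819) = 52622/819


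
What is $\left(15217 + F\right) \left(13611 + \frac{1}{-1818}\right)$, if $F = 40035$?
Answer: $\frac{683599761922}{909} \approx 7.5203 \cdot 10^{8}$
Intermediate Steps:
$\left(15217 + F\right) \left(13611 + \frac{1}{-1818}\right) = \left(15217 + 40035\right) \left(13611 + \frac{1}{-1818}\right) = 55252 \left(13611 - \frac{1}{1818}\right) = 55252 \cdot \frac{24744797}{1818} = \frac{683599761922}{909}$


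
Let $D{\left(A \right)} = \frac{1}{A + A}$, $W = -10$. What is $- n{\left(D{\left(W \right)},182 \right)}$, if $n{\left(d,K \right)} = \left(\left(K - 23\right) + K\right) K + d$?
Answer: $- \frac{1241239}{20} \approx -62062.0$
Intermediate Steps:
$D{\left(A \right)} = \frac{1}{2 A}$
$n{\left(d,K \right)} = d + K \left(-23 + 2 K\right)$ ($n{\left(d,K \right)} = \left(\left(-23 + K\right) + K\right) K + d = \left(-23 + 2 K\right) K + d = K \left(-23 + 2 K\right) + d = d + K \left(-23 + 2 K\right)$)
$- n{\left(D{\left(W \right)},182 \right)} = - (\frac{1}{2 \left(-10\right)} - 4186 + 2 \cdot 182^{2}) = - (\frac{1}{2} \left(- \frac{1}{10}\right) - 4186 + 2 \cdot 33124) = - (- \frac{1}{20} - 4186 + 66248) = \left(-1\right) \frac{1241239}{20} = - \frac{1241239}{20}$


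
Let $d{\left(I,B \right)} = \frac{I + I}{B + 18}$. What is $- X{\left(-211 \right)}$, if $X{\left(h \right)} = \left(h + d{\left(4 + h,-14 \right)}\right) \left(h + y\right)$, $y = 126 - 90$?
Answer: $- \frac{110075}{2} \approx -55038.0$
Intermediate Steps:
$y = 36$
$d{\left(I,B \right)} = \frac{2 I}{18 + B}$
$X{\left(h \right)} = \left(2 + \frac{3 h}{2}\right) \left(36 + h\right)$ ($X{\left(h \right)} = \left(h + \frac{2 \left(4 + h\right)}{18 - 14}\right) \left(h + 36\right) = \left(h + \frac{2 \left(4 + h\right)}{4}\right) \left(36 + h\right) = \left(h + 2 \left(4 + h\right) \frac{1}{4}\right) \left(36 + h\right) = \left(h + \left(2 + \frac{h}{2}\right)\right) \left(36 + h\right) = \left(2 + \frac{3 h}{2}\right) \left(36 + h\right)$)
$- X{\left(-211 \right)} = - (72 + 56 \left(-211\right) + \frac{3 \left(-211\right)^{2}}{2}) = - (72 - 11816 + \frac{3}{2} \cdot 44521) = - (72 - 11816 + \frac{133563}{2}) = \left(-1\right) \frac{110075}{2} = - \frac{110075}{2}$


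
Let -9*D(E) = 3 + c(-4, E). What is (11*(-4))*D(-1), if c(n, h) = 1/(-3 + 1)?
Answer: 110/9 ≈ 12.222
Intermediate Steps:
c(n, h) = -1/2 (c(n, h) = 1/(-2) = -1/2)
D(E) = -5/18 (D(E) = -(3 - 1/2)/9 = -1/9*5/2 = -5/18)
(11*(-4))*D(-1) = (11*(-4))*(-5/18) = -44*(-5/18) = 110/9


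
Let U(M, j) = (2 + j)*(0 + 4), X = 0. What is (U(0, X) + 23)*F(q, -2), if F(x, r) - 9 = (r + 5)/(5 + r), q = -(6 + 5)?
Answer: 310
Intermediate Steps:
q = -11 (q = -1*11 = -11)
F(x, r) = 10 (F(x, r) = 9 + (r + 5)/(5 + r) = 9 + (5 + r)/(5 + r) = 9 + 1 = 10)
U(M, j) = 8 + 4*j (U(M, j) = (2 + j)*4 = 8 + 4*j)
(U(0, X) + 23)*F(q, -2) = ((8 + 4*0) + 23)*10 = ((8 + 0) + 23)*10 = (8 + 23)*10 = 31*10 = 310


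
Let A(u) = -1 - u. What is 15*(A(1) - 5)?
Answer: -105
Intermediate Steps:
15*(A(1) - 5) = 15*((-1 - 1*1) - 5) = 15*((-1 - 1) - 5) = 15*(-2 - 5) = 15*(-7) = -105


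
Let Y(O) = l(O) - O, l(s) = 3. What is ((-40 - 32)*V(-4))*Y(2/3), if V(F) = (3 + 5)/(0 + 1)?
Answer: -1344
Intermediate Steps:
V(F) = 8 (V(F) = 8/1 = 8*1 = 8)
Y(O) = 3 - O
((-40 - 32)*V(-4))*Y(2/3) = ((-40 - 32)*8)*(3 - 2/3) = (-72*8)*(3 - 2/3) = -576*(3 - 1*2/3) = -576*(3 - 2/3) = -576*7/3 = -1344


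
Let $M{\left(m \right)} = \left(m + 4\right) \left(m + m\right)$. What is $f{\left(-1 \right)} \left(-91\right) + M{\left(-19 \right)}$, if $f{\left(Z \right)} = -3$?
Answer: $843$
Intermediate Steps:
$M{\left(m \right)} = 2 m \left(4 + m\right)$ ($M{\left(m \right)} = \left(4 + m\right) 2 m = 2 m \left(4 + m\right)$)
$f{\left(-1 \right)} \left(-91\right) + M{\left(-19 \right)} = \left(-3\right) \left(-91\right) + 2 \left(-19\right) \left(4 - 19\right) = 273 + 2 \left(-19\right) \left(-15\right) = 273 + 570 = 843$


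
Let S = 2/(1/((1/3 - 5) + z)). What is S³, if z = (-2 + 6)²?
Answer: 314432/27 ≈ 11646.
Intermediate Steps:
z = 16 (z = 4² = 16)
S = 68/3 (S = 2/(1/((1/3 - 5) + 16)) = 2/(1/((⅓ - 5) + 16)) = 2/(1/(-14/3 + 16)) = 2/(1/(34/3)) = 2/(3/34) = 2*(34/3) = 68/3 ≈ 22.667)
S³ = (68/3)³ = 314432/27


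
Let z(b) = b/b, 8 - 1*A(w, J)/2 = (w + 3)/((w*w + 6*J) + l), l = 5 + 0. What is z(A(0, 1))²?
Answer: 1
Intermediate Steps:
l = 5
A(w, J) = 16 - 2*(3 + w)/(5 + w² + 6*J) (A(w, J) = 16 - 2*(w + 3)/((w*w + 6*J) + 5) = 16 - 2*(3 + w)/((w² + 6*J) + 5) = 16 - 2*(3 + w)/(5 + w² + 6*J))
z(b) = 1
z(A(0, 1))² = 1² = 1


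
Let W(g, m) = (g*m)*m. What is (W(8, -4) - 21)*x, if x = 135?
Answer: 14445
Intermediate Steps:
W(g, m) = g*m²
(W(8, -4) - 21)*x = (8*(-4)² - 21)*135 = (8*16 - 21)*135 = (128 - 21)*135 = 107*135 = 14445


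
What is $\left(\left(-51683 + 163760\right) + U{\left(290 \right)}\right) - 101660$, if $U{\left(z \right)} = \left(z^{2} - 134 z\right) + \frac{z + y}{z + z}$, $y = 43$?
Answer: $\frac{32281393}{580} \approx 55658.0$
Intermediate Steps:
$U{\left(z \right)} = z^{2} - 134 z + \frac{43 + z}{2 z}$ ($U{\left(z \right)} = \left(z^{2} - 134 z\right) + \frac{z + 43}{z + z} = \left(z^{2} - 134 z\right) + \frac{43 + z}{2 z} = z^{2} - 134 z + \frac{43 + z}{2 z}$)
$\left(\left(-51683 + 163760\right) + U{\left(290 \right)}\right) - 101660 = \left(\left(-51683 + 163760\right) + \left(\frac{1}{2} + 290^{2} - 38860 + \frac{43}{2 \cdot 290}\right)\right) - 101660 = \left(112077 + \left(\frac{1}{2} + 84100 - 38860 + \frac{43}{2} \cdot \frac{1}{290}\right)\right) - 101660 = \left(112077 + \left(\frac{1}{2} + 84100 - 38860 + \frac{43}{580}\right)\right) - 101660 = \left(112077 + \frac{26239533}{580}\right) - 101660 = \frac{91244193}{580} - 101660 = \frac{32281393}{580}$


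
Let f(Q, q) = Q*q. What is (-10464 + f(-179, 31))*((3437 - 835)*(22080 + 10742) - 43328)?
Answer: -1366861929708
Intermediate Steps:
(-10464 + f(-179, 31))*((3437 - 835)*(22080 + 10742) - 43328) = (-10464 - 179*31)*((3437 - 835)*(22080 + 10742) - 43328) = (-10464 - 5549)*(2602*32822 - 43328) = -16013*(85402844 - 43328) = -16013*85359516 = -1366861929708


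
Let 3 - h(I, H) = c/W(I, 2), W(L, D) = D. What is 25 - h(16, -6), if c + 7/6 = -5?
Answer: 227/12 ≈ 18.917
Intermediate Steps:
c = -37/6 (c = -7/6 - 5 = -37/6 ≈ -6.1667)
h(I, H) = 73/12 (h(I, H) = 3 - (-37)/(6*2) = 3 - 1*(-37/12) = 3 + 37/12 = 73/12)
25 - h(16, -6) = 25 - 1*73/12 = 25 - 73/12 = 227/12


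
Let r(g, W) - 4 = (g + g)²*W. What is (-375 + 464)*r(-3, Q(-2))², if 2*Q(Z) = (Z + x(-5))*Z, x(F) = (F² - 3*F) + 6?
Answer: 222179600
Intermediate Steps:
x(F) = 6 + F² - 3*F
Q(Z) = Z*(46 + Z)/2 (Q(Z) = ((Z + (6 + (-5)² - 3*(-5)))*Z)/2 = ((Z + (6 + 25 + 15))*Z)/2 = ((Z + 46)*Z)/2 = ((46 + Z)*Z)/2 = (Z*(46 + Z))/2 = Z*(46 + Z)/2)
r(g, W) = 4 + 4*W*g² (r(g, W) = 4 + (g + g)²*W = 4 + (2*g)²*W = 4 + (4*g²)*W = 4 + 4*W*g²)
(-375 + 464)*r(-3, Q(-2))² = (-375 + 464)*(4 + 4*((½)*(-2)*(46 - 2))*(-3)²)² = 89*(4 + 4*((½)*(-2)*44)*9)² = 89*(4 + 4*(-44)*9)² = 89*(4 - 1584)² = 89*(-1580)² = 89*2496400 = 222179600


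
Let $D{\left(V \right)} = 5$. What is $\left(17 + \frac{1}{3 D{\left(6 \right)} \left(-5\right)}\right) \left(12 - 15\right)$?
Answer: $- \frac{1274}{25} \approx -50.96$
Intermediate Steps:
$\left(17 + \frac{1}{3 D{\left(6 \right)} \left(-5\right)}\right) \left(12 - 15\right) = \left(17 + \frac{1}{3 \cdot 5 \left(-5\right)}\right) \left(12 - 15\right) = \left(17 + \frac{1}{15 \left(-5\right)}\right) \left(-3\right) = \left(17 + \frac{1}{-75}\right) \left(-3\right) = \left(17 - \frac{1}{75}\right) \left(-3\right) = \frac{1274}{75} \left(-3\right) = - \frac{1274}{25}$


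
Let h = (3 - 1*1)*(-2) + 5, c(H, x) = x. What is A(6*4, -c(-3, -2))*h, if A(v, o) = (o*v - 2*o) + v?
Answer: 68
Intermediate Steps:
A(v, o) = v - 2*o + o*v (A(v, o) = (-2*o + o*v) + v = v - 2*o + o*v)
h = 1 (h = (3 - 1)*(-2) + 5 = 2*(-2) + 5 = -4 + 5 = 1)
A(6*4, -c(-3, -2))*h = (6*4 - (-2)*(-2) + (-1*(-2))*(6*4))*1 = (24 - 2*2 + 2*24)*1 = (24 - 4 + 48)*1 = 68*1 = 68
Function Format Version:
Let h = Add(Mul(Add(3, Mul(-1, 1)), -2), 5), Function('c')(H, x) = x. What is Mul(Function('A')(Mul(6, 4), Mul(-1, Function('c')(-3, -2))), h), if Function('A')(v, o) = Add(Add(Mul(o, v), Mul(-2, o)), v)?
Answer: 68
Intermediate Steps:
Function('A')(v, o) = Add(v, Mul(-2, o), Mul(o, v)) (Function('A')(v, o) = Add(Add(Mul(-2, o), Mul(o, v)), v) = Add(v, Mul(-2, o), Mul(o, v)))
h = 1 (h = Add(Mul(Add(3, -1), -2), 5) = Add(Mul(2, -2), 5) = Add(-4, 5) = 1)
Mul(Function('A')(Mul(6, 4), Mul(-1, Function('c')(-3, -2))), h) = Mul(Add(Mul(6, 4), Mul(-2, Mul(-1, -2)), Mul(Mul(-1, -2), Mul(6, 4))), 1) = Mul(Add(24, Mul(-2, 2), Mul(2, 24)), 1) = Mul(Add(24, -4, 48), 1) = Mul(68, 1) = 68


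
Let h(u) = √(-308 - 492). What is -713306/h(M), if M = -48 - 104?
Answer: 356653*I*√2/20 ≈ 25219.0*I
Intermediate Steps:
M = -152
h(u) = 20*I*√2 (h(u) = √(-800) = 20*I*√2)
-713306/h(M) = -713306*(-I*√2/40) = -(-356653)*I*√2/20 = 356653*I*√2/20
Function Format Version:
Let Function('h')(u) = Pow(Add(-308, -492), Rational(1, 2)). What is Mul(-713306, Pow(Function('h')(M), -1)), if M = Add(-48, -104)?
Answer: Mul(Rational(356653, 20), I, Pow(2, Rational(1, 2))) ≈ Mul(25219., I)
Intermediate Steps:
M = -152
Function('h')(u) = Mul(20, I, Pow(2, Rational(1, 2))) (Function('h')(u) = Pow(-800, Rational(1, 2)) = Mul(20, I, Pow(2, Rational(1, 2))))
Mul(-713306, Pow(Function('h')(M), -1)) = Mul(-713306, Pow(Mul(20, I, Pow(2, Rational(1, 2))), -1)) = Mul(-713306, Mul(Rational(-1, 40), I, Pow(2, Rational(1, 2)))) = Mul(Rational(356653, 20), I, Pow(2, Rational(1, 2)))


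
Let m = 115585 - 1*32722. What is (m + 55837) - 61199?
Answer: 77501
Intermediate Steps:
m = 82863 (m = 115585 - 32722 = 82863)
(m + 55837) - 61199 = (82863 + 55837) - 61199 = 138700 - 61199 = 77501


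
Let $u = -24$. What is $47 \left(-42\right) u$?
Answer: $47376$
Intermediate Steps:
$47 \left(-42\right) u = 47 \left(-42\right) \left(-24\right) = \left(-1974\right) \left(-24\right) = 47376$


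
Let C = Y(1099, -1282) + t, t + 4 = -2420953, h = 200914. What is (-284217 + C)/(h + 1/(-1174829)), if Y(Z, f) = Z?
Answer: -635365145635/47207918741 ≈ -13.459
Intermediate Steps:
t = -2420957 (t = -4 - 2420953 = -2420957)
C = -2419858 (C = 1099 - 2420957 = -2419858)
(-284217 + C)/(h + 1/(-1174829)) = (-284217 - 2419858)/(200914 + 1/(-1174829)) = -2704075/(200914 - 1/1174829) = -2704075/236039593705/1174829 = -2704075*1174829/236039593705 = -635365145635/47207918741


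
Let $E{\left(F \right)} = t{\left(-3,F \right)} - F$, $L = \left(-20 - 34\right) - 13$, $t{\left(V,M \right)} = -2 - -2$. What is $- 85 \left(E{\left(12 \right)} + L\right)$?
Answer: $6715$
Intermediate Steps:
$t{\left(V,M \right)} = 0$ ($t{\left(V,M \right)} = -2 + 2 = 0$)
$L = -67$ ($L = -54 - 13 = -67$)
$E{\left(F \right)} = - F$ ($E{\left(F \right)} = 0 - F = - F$)
$- 85 \left(E{\left(12 \right)} + L\right) = - 85 \left(\left(-1\right) 12 - 67\right) = - 85 \left(-12 - 67\right) = \left(-85\right) \left(-79\right) = 6715$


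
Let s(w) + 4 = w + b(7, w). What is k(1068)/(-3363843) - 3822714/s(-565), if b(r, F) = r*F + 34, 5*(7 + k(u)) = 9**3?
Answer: 1285900910669/1510365507 ≈ 851.38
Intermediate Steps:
k(u) = 694/5 (k(u) = -7 + (1/5)*9**3 = -7 + (1/5)*729 = -7 + 729/5 = 694/5)
b(r, F) = 34 + F*r (b(r, F) = F*r + 34 = 34 + F*r)
s(w) = 30 + 8*w (s(w) = -4 + (w + (34 + w*7)) = -4 + (w + (34 + 7*w)) = -4 + (34 + 8*w) = 30 + 8*w)
k(1068)/(-3363843) - 3822714/s(-565) = (694/5)/(-3363843) - 3822714/(30 + 8*(-565)) = (694/5)*(-1/3363843) - 3822714/(30 - 4520) = -694/16819215 - 3822714/(-4490) = -694/16819215 - 3822714*(-1/4490) = -694/16819215 + 1911357/2245 = 1285900910669/1510365507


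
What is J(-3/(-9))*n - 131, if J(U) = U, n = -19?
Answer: -412/3 ≈ -137.33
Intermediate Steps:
J(-3/(-9))*n - 131 = -3/(-9)*(-19) - 131 = -3*(-⅑)*(-19) - 131 = (⅓)*(-19) - 131 = -19/3 - 131 = -412/3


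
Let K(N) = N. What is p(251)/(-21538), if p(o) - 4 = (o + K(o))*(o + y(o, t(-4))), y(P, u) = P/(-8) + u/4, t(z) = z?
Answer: -439015/86152 ≈ -5.0958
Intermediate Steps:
y(P, u) = -P/8 + u/4 (y(P, u) = P*(-1/8) + u*(1/4) = -P/8 + u/4)
p(o) = 4 + 2*o*(-1 + 7*o/8) (p(o) = 4 + (o + o)*(o + (-o/8 + (1/4)*(-4))) = 4 + (2*o)*(o + (-o/8 - 1)) = 4 + (2*o)*(o + (-1 - o/8)) = 4 + (2*o)*(-1 + 7*o/8) = 4 + 2*o*(-1 + 7*o/8))
p(251)/(-21538) = (4 - 2*251 + (7/4)*251**2)/(-21538) = (4 - 502 + (7/4)*63001)*(-1/21538) = (4 - 502 + 441007/4)*(-1/21538) = (439015/4)*(-1/21538) = -439015/86152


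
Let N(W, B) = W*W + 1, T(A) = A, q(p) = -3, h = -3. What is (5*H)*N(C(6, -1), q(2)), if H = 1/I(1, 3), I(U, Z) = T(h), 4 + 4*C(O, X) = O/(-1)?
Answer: -145/12 ≈ -12.083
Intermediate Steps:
C(O, X) = -1 - O/4 (C(O, X) = -1 + (O/(-1))/4 = -1 + (O*(-1))/4 = -1 + (-O)/4 = -1 - O/4)
I(U, Z) = -3
N(W, B) = 1 + W² (N(W, B) = W² + 1 = 1 + W²)
H = -⅓ (H = 1/(-3) = -⅓ ≈ -0.33333)
(5*H)*N(C(6, -1), q(2)) = (5*(-⅓))*(1 + (-1 - ¼*6)²) = -5*(1 + (-1 - 3/2)²)/3 = -5*(1 + (-5/2)²)/3 = -5*(1 + 25/4)/3 = -5/3*29/4 = -145/12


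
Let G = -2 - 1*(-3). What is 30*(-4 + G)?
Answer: -90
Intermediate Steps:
G = 1 (G = -2 + 3 = 1)
30*(-4 + G) = 30*(-4 + 1) = 30*(-3) = -90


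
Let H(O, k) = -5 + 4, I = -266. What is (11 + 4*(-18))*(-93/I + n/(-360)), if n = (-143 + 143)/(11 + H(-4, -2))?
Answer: -5673/266 ≈ -21.327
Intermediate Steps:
H(O, k) = -1
n = 0 (n = (-143 + 143)/(11 - 1) = 0/10 = 0*(⅒) = 0)
(11 + 4*(-18))*(-93/I + n/(-360)) = (11 + 4*(-18))*(-93/(-266) + 0/(-360)) = (11 - 72)*(-93*(-1/266) + 0*(-1/360)) = -61*(93/266 + 0) = -61*93/266 = -5673/266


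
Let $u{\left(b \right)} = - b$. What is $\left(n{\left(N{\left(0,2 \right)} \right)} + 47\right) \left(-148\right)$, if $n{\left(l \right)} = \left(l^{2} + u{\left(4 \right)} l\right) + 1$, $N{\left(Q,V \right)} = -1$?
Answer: $-7844$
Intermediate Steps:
$n{\left(l \right)} = 1 + l^{2} - 4 l$ ($n{\left(l \right)} = \left(l^{2} + \left(-1\right) 4 l\right) + 1 = \left(l^{2} - 4 l\right) + 1 = 1 + l^{2} - 4 l$)
$\left(n{\left(N{\left(0,2 \right)} \right)} + 47\right) \left(-148\right) = \left(\left(1 + \left(-1\right)^{2} - -4\right) + 47\right) \left(-148\right) = \left(\left(1 + 1 + 4\right) + 47\right) \left(-148\right) = \left(6 + 47\right) \left(-148\right) = 53 \left(-148\right) = -7844$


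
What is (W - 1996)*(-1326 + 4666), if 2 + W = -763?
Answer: -9221740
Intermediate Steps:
W = -765 (W = -2 - 763 = -765)
(W - 1996)*(-1326 + 4666) = (-765 - 1996)*(-1326 + 4666) = -2761*3340 = -9221740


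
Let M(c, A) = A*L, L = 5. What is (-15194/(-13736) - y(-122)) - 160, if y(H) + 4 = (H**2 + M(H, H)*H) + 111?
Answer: -615166031/6868 ≈ -89570.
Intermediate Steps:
M(c, A) = 5*A (M(c, A) = A*5 = 5*A)
y(H) = 107 + 6*H**2 (y(H) = -4 + ((H**2 + (5*H)*H) + 111) = -4 + ((H**2 + 5*H**2) + 111) = -4 + (6*H**2 + 111) = -4 + (111 + 6*H**2) = 107 + 6*H**2)
(-15194/(-13736) - y(-122)) - 160 = (-15194/(-13736) - (107 + 6*(-122)**2)) - 160 = (-15194*(-1/13736) - (107 + 6*14884)) - 160 = (7597/6868 - (107 + 89304)) - 160 = (7597/6868 - 1*89411) - 160 = (7597/6868 - 89411) - 160 = -614067151/6868 - 160 = -615166031/6868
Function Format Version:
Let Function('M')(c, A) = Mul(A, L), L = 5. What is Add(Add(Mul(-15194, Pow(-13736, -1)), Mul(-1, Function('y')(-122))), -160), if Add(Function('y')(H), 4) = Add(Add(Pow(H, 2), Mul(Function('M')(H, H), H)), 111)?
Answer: Rational(-615166031, 6868) ≈ -89570.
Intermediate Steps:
Function('M')(c, A) = Mul(5, A) (Function('M')(c, A) = Mul(A, 5) = Mul(5, A))
Function('y')(H) = Add(107, Mul(6, Pow(H, 2))) (Function('y')(H) = Add(-4, Add(Add(Pow(H, 2), Mul(Mul(5, H), H)), 111)) = Add(-4, Add(Add(Pow(H, 2), Mul(5, Pow(H, 2))), 111)) = Add(-4, Add(Mul(6, Pow(H, 2)), 111)) = Add(-4, Add(111, Mul(6, Pow(H, 2)))) = Add(107, Mul(6, Pow(H, 2))))
Add(Add(Mul(-15194, Pow(-13736, -1)), Mul(-1, Function('y')(-122))), -160) = Add(Add(Mul(-15194, Pow(-13736, -1)), Mul(-1, Add(107, Mul(6, Pow(-122, 2))))), -160) = Add(Add(Mul(-15194, Rational(-1, 13736)), Mul(-1, Add(107, Mul(6, 14884)))), -160) = Add(Add(Rational(7597, 6868), Mul(-1, Add(107, 89304))), -160) = Add(Add(Rational(7597, 6868), Mul(-1, 89411)), -160) = Add(Add(Rational(7597, 6868), -89411), -160) = Add(Rational(-614067151, 6868), -160) = Rational(-615166031, 6868)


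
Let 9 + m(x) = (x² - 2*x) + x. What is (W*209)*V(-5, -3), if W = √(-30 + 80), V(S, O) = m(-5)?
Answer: 21945*√2 ≈ 31035.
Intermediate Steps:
m(x) = -9 + x² - x (m(x) = -9 + ((x² - 2*x) + x) = -9 + (x² - x) = -9 + x² - x)
V(S, O) = 21 (V(S, O) = -9 + (-5)² - 1*(-5) = -9 + 25 + 5 = 21)
W = 5*√2 (W = √50 = 5*√2 ≈ 7.0711)
(W*209)*V(-5, -3) = ((5*√2)*209)*21 = (1045*√2)*21 = 21945*√2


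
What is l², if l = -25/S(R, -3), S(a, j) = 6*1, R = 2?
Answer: 625/36 ≈ 17.361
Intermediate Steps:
S(a, j) = 6
l = -25/6 ≈ -4.1667
l² = (-25/6)² = 625/36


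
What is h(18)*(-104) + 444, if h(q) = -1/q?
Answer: 4048/9 ≈ 449.78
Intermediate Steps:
h(18)*(-104) + 444 = -1/18*(-104) + 444 = 52/9 + 444 = 4048/9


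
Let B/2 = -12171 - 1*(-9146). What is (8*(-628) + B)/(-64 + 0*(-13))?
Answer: 5537/32 ≈ 173.03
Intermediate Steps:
B = -6050 (B = 2*(-12171 - 1*(-9146)) = 2*(-12171 + 9146) = 2*(-3025) = -6050)
(8*(-628) + B)/(-64 + 0*(-13)) = (8*(-628) - 6050)/(-64 + 0*(-13)) = (-5024 - 6050)/(-64 + 0) = -11074/(-64) = -11074*(-1/64) = 5537/32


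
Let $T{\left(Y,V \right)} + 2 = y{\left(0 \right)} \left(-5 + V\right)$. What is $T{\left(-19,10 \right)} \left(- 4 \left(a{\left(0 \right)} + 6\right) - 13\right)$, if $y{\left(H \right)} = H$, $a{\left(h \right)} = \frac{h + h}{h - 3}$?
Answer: $74$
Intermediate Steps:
$a{\left(h \right)} = \frac{2 h}{-3 + h}$
$T{\left(Y,V \right)} = -2$ ($T{\left(Y,V \right)} = -2 + 0 \left(-5 + V\right) = -2 + 0 = -2$)
$T{\left(-19,10 \right)} \left(- 4 \left(a{\left(0 \right)} + 6\right) - 13\right) = - 2 \left(- 4 \left(2 \cdot 0 \frac{1}{-3 + 0} + 6\right) - 13\right) = - 2 \left(- 4 \left(2 \cdot 0 \frac{1}{-3} + 6\right) - 13\right) = - 2 \left(- 4 \left(2 \cdot 0 \left(- \frac{1}{3}\right) + 6\right) - 13\right) = - 2 \left(- 4 \left(0 + 6\right) - 13\right) = - 2 \left(\left(-4\right) 6 - 13\right) = - 2 \left(-24 - 13\right) = \left(-2\right) \left(-37\right) = 74$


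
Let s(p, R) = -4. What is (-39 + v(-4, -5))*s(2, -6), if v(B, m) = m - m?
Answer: 156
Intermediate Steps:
v(B, m) = 0
(-39 + v(-4, -5))*s(2, -6) = (-39 + 0)*(-4) = -39*(-4) = 156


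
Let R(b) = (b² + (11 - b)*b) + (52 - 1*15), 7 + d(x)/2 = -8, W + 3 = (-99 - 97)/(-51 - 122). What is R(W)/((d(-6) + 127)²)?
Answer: 2848/1627757 ≈ 0.0017496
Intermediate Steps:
W = -323/173 (W = -3 + (-99 - 97)/(-51 - 122) = -3 - 196/(-173) = -3 - 196*(-1/173) = -3 + 196/173 = -323/173 ≈ -1.8671)
d(x) = -30 (d(x) = -14 + 2*(-8) = -14 - 16 = -30)
R(b) = 37 + b² + b*(11 - b) (R(b) = (b² + b*(11 - b)) + (52 - 15) = (b² + b*(11 - b)) + 37 = 37 + b² + b*(11 - b))
R(W)/((d(-6) + 127)²) = (37 + 11*(-323/173))/((-30 + 127)²) = (37 - 3553/173)/(97²) = (2848/173)/9409 = (2848/173)*(1/9409) = 2848/1627757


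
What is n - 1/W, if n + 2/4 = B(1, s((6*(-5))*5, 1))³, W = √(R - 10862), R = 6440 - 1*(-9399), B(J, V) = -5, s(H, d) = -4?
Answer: -251/2 - √553/1659 ≈ -125.51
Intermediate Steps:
R = 15839 (R = 6440 + 9399 = 15839)
W = 3*√553 (W = √(15839 - 10862) = √4977 = 3*√553 ≈ 70.548)
n = -251/2 (n = -½ + (-5)³ = -½ - 125 = -251/2 ≈ -125.50)
n - 1/W = -251/2 - 1/(3*√553) = -251/2 - √553/1659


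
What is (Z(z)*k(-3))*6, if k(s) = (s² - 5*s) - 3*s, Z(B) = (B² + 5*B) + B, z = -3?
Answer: -1782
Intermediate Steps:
Z(B) = B² + 6*B
k(s) = s² - 8*s
(Z(z)*k(-3))*6 = ((-3*(6 - 3))*(-3*(-8 - 3)))*6 = ((-3*3)*(-3*(-11)))*6 = -9*33*6 = -297*6 = -1782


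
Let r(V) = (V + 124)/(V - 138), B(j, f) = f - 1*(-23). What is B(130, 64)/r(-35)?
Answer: -15051/89 ≈ -169.11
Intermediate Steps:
B(j, f) = 23 + f (B(j, f) = f + 23 = 23 + f)
r(V) = (124 + V)/(-138 + V)
B(130, 64)/r(-35) = (23 + 64)/(((124 - 35)/(-138 - 35))) = 87/((89/(-173))) = 87/((-1/173*89)) = 87/(-89/173) = 87*(-173/89) = -15051/89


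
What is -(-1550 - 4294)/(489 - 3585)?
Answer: -487/258 ≈ -1.8876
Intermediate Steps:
-(-1550 - 4294)/(489 - 3585) = -(-5844)/(-3096) = -(-5844)*(-1)/3096 = -1*487/258 = -487/258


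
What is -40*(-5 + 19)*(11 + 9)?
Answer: -11200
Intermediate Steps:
-40*(-5 + 19)*(11 + 9) = -560*20 = -40*280 = -11200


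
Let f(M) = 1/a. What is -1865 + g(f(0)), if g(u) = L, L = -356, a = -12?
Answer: -2221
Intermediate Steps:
f(M) = -1/12 (f(M) = 1/(-12) = -1/12)
g(u) = -356
-1865 + g(f(0)) = -1865 - 356 = -2221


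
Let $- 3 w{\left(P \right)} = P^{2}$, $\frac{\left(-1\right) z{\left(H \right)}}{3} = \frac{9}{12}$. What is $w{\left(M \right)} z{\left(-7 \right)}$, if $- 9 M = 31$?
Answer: $\frac{961}{108} \approx 8.8981$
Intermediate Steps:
$M = - \frac{31}{9}$ ($M = \left(- \frac{1}{9}\right) 31 = - \frac{31}{9} \approx -3.4444$)
$z{\left(H \right)} = - \frac{9}{4}$ ($z{\left(H \right)} = - 3 \cdot \frac{9}{12} = - 3 \cdot 9 \cdot \frac{1}{12} = \left(-3\right) \frac{3}{4} = - \frac{9}{4}$)
$w{\left(P \right)} = - \frac{P^{2}}{3}$
$w{\left(M \right)} z{\left(-7 \right)} = - \frac{\left(- \frac{31}{9}\right)^{2}}{3} \left(- \frac{9}{4}\right) = \left(- \frac{1}{3}\right) \frac{961}{81} \left(- \frac{9}{4}\right) = \left(- \frac{961}{243}\right) \left(- \frac{9}{4}\right) = \frac{961}{108}$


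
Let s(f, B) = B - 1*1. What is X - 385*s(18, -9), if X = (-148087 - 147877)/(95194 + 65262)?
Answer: 154364909/40114 ≈ 3848.2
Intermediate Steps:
s(f, B) = -1 + B (s(f, B) = B - 1 = -1 + B)
X = -73991/40114 (X = -295964/160456 = -295964*1/160456 = -73991/40114 ≈ -1.8445)
X - 385*s(18, -9) = -73991/40114 - 385*(-1 - 9) = -73991/40114 - 385*(-10) = -73991/40114 + 3850 = 154364909/40114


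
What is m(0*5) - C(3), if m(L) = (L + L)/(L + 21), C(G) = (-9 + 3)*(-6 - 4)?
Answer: -60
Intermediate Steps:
C(G) = 60 (C(G) = -6*(-10) = 60)
m(L) = 2*L/(21 + L) (m(L) = (2*L)/(21 + L) = 2*L/(21 + L))
m(0*5) - C(3) = 2*(0*5)/(21 + 0*5) - 1*60 = 2*0/(21 + 0) - 60 = 2*0/21 - 60 = 2*0*(1/21) - 60 = 0 - 60 = -60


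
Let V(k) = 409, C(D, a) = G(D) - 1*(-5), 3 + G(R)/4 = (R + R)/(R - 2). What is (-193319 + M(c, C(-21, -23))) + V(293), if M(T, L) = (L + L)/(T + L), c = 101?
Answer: -224740143/1165 ≈ -1.9291e+5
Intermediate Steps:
G(R) = -12 + 8*R/(-2 + R) (G(R) = -12 + 4*((R + R)/(R - 2)) = -12 + 4*((2*R)/(-2 + R)) = -12 + 4*(2*R/(-2 + R)) = -12 + 8*R/(-2 + R))
C(D, a) = 5 + 4*(6 - D)/(-2 + D) (C(D, a) = 4*(6 - D)/(-2 + D) - 1*(-5) = 4*(6 - D)/(-2 + D) + 5 = 5 + 4*(6 - D)/(-2 + D))
M(T, L) = 2*L/(L + T) (M(T, L) = (2*L)/(L + T) = 2*L/(L + T))
(-193319 + M(c, C(-21, -23))) + V(293) = (-193319 + 2*((14 - 21)/(-2 - 21))/((14 - 21)/(-2 - 21) + 101)) + 409 = (-193319 + 2*(-7/(-23))/(-7/(-23) + 101)) + 409 = (-193319 + 2*(-1/23*(-7))/(-1/23*(-7) + 101)) + 409 = (-193319 + 2*(7/23)/(7/23 + 101)) + 409 = (-193319 + 2*(7/23)/(2330/23)) + 409 = (-193319 + 2*(7/23)*(23/2330)) + 409 = (-193319 + 7/1165) + 409 = -225216628/1165 + 409 = -224740143/1165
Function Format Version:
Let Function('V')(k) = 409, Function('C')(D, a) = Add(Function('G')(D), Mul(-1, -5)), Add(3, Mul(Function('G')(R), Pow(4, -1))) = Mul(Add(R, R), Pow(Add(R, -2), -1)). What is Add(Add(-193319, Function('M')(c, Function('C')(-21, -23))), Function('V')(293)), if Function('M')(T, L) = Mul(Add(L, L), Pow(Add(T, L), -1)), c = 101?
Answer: Rational(-224740143, 1165) ≈ -1.9291e+5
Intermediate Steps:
Function('G')(R) = Add(-12, Mul(8, R, Pow(Add(-2, R), -1))) (Function('G')(R) = Add(-12, Mul(4, Mul(Add(R, R), Pow(Add(R, -2), -1)))) = Add(-12, Mul(4, Mul(Mul(2, R), Pow(Add(-2, R), -1)))) = Add(-12, Mul(4, Mul(2, R, Pow(Add(-2, R), -1)))) = Add(-12, Mul(8, R, Pow(Add(-2, R), -1))))
Function('C')(D, a) = Add(5, Mul(4, Pow(Add(-2, D), -1), Add(6, Mul(-1, D)))) (Function('C')(D, a) = Add(Mul(4, Pow(Add(-2, D), -1), Add(6, Mul(-1, D))), Mul(-1, -5)) = Add(Mul(4, Pow(Add(-2, D), -1), Add(6, Mul(-1, D))), 5) = Add(5, Mul(4, Pow(Add(-2, D), -1), Add(6, Mul(-1, D)))))
Function('M')(T, L) = Mul(2, L, Pow(Add(L, T), -1)) (Function('M')(T, L) = Mul(Mul(2, L), Pow(Add(L, T), -1)) = Mul(2, L, Pow(Add(L, T), -1)))
Add(Add(-193319, Function('M')(c, Function('C')(-21, -23))), Function('V')(293)) = Add(Add(-193319, Mul(2, Mul(Pow(Add(-2, -21), -1), Add(14, -21)), Pow(Add(Mul(Pow(Add(-2, -21), -1), Add(14, -21)), 101), -1))), 409) = Add(Add(-193319, Mul(2, Mul(Pow(-23, -1), -7), Pow(Add(Mul(Pow(-23, -1), -7), 101), -1))), 409) = Add(Add(-193319, Mul(2, Mul(Rational(-1, 23), -7), Pow(Add(Mul(Rational(-1, 23), -7), 101), -1))), 409) = Add(Add(-193319, Mul(2, Rational(7, 23), Pow(Add(Rational(7, 23), 101), -1))), 409) = Add(Add(-193319, Mul(2, Rational(7, 23), Pow(Rational(2330, 23), -1))), 409) = Add(Add(-193319, Mul(2, Rational(7, 23), Rational(23, 2330))), 409) = Add(Add(-193319, Rational(7, 1165)), 409) = Add(Rational(-225216628, 1165), 409) = Rational(-224740143, 1165)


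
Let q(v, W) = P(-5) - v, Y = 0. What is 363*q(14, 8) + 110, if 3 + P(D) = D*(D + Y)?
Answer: 3014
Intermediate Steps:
P(D) = -3 + D² (P(D) = -3 + D*(D + 0) = -3 + D*D = -3 + D²)
q(v, W) = 22 - v (q(v, W) = (-3 + (-5)²) - v = (-3 + 25) - v = 22 - v)
363*q(14, 8) + 110 = 363*(22 - 1*14) + 110 = 363*(22 - 14) + 110 = 363*8 + 110 = 2904 + 110 = 3014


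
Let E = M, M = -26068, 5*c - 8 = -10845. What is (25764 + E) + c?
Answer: -12357/5 ≈ -2471.4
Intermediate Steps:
c = -10837/5 (c = 8/5 + (⅕)*(-10845) = 8/5 - 2169 = -10837/5 ≈ -2167.4)
E = -26068
(25764 + E) + c = (25764 - 26068) - 10837/5 = -304 - 10837/5 = -12357/5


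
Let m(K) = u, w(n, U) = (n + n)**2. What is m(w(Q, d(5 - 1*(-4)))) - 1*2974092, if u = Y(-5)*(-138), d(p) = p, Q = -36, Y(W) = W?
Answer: -2973402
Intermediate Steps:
w(n, U) = 4*n**2 (w(n, U) = (2*n)**2 = 4*n**2)
u = 690 (u = -5*(-138) = 690)
m(K) = 690
m(w(Q, d(5 - 1*(-4)))) - 1*2974092 = 690 - 1*2974092 = 690 - 2974092 = -2973402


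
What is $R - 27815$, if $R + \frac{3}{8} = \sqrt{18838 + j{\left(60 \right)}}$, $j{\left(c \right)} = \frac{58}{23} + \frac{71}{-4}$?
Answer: $- \frac{222523}{8} + \frac{\sqrt{39828985}}{46} \approx -27678.0$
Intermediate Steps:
$j{\left(c \right)} = - \frac{1401}{92}$ ($j{\left(c \right)} = 58 \cdot \frac{1}{23} + 71 \left(- \frac{1}{4}\right) = \frac{58}{23} - \frac{71}{4} = - \frac{1401}{92}$)
$R = - \frac{3}{8} + \frac{\sqrt{39828985}}{46}$ ($R = - \frac{3}{8} + \sqrt{18838 - \frac{1401}{92}} = - \frac{3}{8} + \sqrt{\frac{1731695}{92}} = - \frac{3}{8} + \frac{\sqrt{39828985}}{46} \approx 136.82$)
$R - 27815 = \left(- \frac{3}{8} + \frac{\sqrt{39828985}}{46}\right) - 27815 = - \frac{222523}{8} + \frac{\sqrt{39828985}}{46}$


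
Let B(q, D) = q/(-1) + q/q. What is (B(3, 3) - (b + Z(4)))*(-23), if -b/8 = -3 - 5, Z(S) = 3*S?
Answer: 1794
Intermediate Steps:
b = 64 (b = -8*(-3 - 5) = -8*(-8) = 64)
B(q, D) = 1 - q (B(q, D) = q*(-1) + 1 = -q + 1 = 1 - q)
(B(3, 3) - (b + Z(4)))*(-23) = ((1 - 1*3) - (64 + 3*4))*(-23) = ((1 - 3) - (64 + 12))*(-23) = (-2 - 1*76)*(-23) = (-2 - 76)*(-23) = -78*(-23) = 1794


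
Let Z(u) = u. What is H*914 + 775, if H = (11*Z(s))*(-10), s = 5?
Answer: -501925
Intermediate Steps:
H = -550 (H = (11*5)*(-10) = 55*(-10) = -550)
H*914 + 775 = -550*914 + 775 = -502700 + 775 = -501925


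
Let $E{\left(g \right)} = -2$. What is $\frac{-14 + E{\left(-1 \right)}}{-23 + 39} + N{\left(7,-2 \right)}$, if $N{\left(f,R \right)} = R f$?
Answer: $-15$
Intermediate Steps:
$\frac{-14 + E{\left(-1 \right)}}{-23 + 39} + N{\left(7,-2 \right)} = \frac{-14 - 2}{-23 + 39} - 14 = - \frac{16}{16} - 14 = \left(-16\right) \frac{1}{16} - 14 = -1 - 14 = -15$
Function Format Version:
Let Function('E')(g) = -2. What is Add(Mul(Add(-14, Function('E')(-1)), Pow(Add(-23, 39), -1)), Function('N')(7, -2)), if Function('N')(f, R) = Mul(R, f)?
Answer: -15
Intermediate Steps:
Add(Mul(Add(-14, Function('E')(-1)), Pow(Add(-23, 39), -1)), Function('N')(7, -2)) = Add(Mul(Add(-14, -2), Pow(Add(-23, 39), -1)), Mul(-2, 7)) = Add(Mul(-16, Pow(16, -1)), -14) = Add(Mul(-16, Rational(1, 16)), -14) = Add(-1, -14) = -15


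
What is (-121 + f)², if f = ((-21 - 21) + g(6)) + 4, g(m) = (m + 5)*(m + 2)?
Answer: 5041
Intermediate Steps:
g(m) = (2 + m)*(5 + m) (g(m) = (5 + m)*(2 + m) = (2 + m)*(5 + m))
f = 50 (f = ((-21 - 21) + (10 + 6² + 7*6)) + 4 = (-42 + (10 + 36 + 42)) + 4 = (-42 + 88) + 4 = 46 + 4 = 50)
(-121 + f)² = (-121 + 50)² = (-71)² = 5041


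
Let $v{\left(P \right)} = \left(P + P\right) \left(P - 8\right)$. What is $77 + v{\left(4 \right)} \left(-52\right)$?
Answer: $1741$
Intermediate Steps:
$v{\left(P \right)} = 2 P \left(-8 + P\right)$
$77 + v{\left(4 \right)} \left(-52\right) = 77 + 2 \cdot 4 \left(-8 + 4\right) \left(-52\right) = 77 + 2 \cdot 4 \left(-4\right) \left(-52\right) = 77 - -1664 = 77 + 1664 = 1741$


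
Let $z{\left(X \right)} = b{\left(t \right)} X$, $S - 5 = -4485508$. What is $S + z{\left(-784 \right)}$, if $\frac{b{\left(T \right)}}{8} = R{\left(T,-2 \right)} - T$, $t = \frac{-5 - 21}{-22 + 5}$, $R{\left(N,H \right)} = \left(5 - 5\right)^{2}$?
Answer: $- \frac{76090479}{17} \approx -4.4759 \cdot 10^{6}$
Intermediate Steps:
$S = -4485503$ ($S = 5 - 4485508 = -4485503$)
$R{\left(N,H \right)} = 0$ ($R{\left(N,H \right)} = 0^{2} = 0$)
$t = \frac{26}{17}$ ($t = - \frac{26}{-17} = \left(-26\right) \left(- \frac{1}{17}\right) = \frac{26}{17} \approx 1.5294$)
$b{\left(T \right)} = - 8 T$ ($b{\left(T \right)} = 8 \left(0 - T\right) = 8 \left(- T\right) = - 8 T$)
$z{\left(X \right)} = - \frac{208 X}{17}$ ($z{\left(X \right)} = \left(-8\right) \frac{26}{17} X = - \frac{208 X}{17}$)
$S + z{\left(-784 \right)} = -4485503 - - \frac{163072}{17} = -4485503 + \frac{163072}{17} = - \frac{76090479}{17}$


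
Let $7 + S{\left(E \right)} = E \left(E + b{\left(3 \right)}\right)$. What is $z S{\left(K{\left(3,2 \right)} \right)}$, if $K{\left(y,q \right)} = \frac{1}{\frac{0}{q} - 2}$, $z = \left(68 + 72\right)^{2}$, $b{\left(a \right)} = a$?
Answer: $-161700$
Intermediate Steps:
$z = 19600$ ($z = 140^{2} = 19600$)
$K{\left(y,q \right)} = - \frac{1}{2}$ ($K{\left(y,q \right)} = \frac{1}{0 - 2} = \frac{1}{-2} = - \frac{1}{2}$)
$S{\left(E \right)} = -7 + E \left(3 + E\right)$ ($S{\left(E \right)} = -7 + E \left(E + 3\right) = -7 + E \left(3 + E\right)$)
$z S{\left(K{\left(3,2 \right)} \right)} = 19600 \left(-7 + \left(- \frac{1}{2}\right)^{2} + 3 \left(- \frac{1}{2}\right)\right) = 19600 \left(-7 + \frac{1}{4} - \frac{3}{2}\right) = 19600 \left(- \frac{33}{4}\right) = -161700$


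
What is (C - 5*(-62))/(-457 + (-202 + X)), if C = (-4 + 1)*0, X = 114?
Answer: -62/109 ≈ -0.56881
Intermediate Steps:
C = 0 (C = -3*0 = 0)
(C - 5*(-62))/(-457 + (-202 + X)) = (0 - 5*(-62))/(-457 + (-202 + 114)) = (0 + 310)/(-457 - 88) = 310/(-545) = 310*(-1/545) = -62/109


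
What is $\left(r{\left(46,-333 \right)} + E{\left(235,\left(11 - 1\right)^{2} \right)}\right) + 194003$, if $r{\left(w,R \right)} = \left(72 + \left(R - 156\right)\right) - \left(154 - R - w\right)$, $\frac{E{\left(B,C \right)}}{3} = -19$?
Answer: $193088$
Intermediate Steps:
$E{\left(B,C \right)} = -57$ ($E{\left(B,C \right)} = 3 \left(-19\right) = -57$)
$r{\left(w,R \right)} = -238 + w + 2 R$ ($r{\left(w,R \right)} = \left(72 + \left(-156 + R\right)\right) - \left(154 - R - w\right) = \left(-84 + R\right) + \left(-154 + R + w\right) = -238 + w + 2 R$)
$\left(r{\left(46,-333 \right)} + E{\left(235,\left(11 - 1\right)^{2} \right)}\right) + 194003 = \left(\left(-238 + 46 + 2 \left(-333\right)\right) - 57\right) + 194003 = \left(\left(-238 + 46 - 666\right) - 57\right) + 194003 = \left(-858 - 57\right) + 194003 = -915 + 194003 = 193088$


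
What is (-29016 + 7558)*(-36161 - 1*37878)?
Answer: 1588728862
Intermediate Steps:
(-29016 + 7558)*(-36161 - 1*37878) = -21458*(-36161 - 37878) = -21458*(-74039) = 1588728862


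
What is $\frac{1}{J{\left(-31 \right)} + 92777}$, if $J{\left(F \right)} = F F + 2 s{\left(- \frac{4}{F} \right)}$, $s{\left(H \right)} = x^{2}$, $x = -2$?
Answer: $\frac{1}{93746} \approx 1.0667 \cdot 10^{-5}$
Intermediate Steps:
$s{\left(H \right)} = 4$ ($s{\left(H \right)} = \left(-2\right)^{2} = 4$)
$J{\left(F \right)} = 8 + F^{2}$ ($J{\left(F \right)} = F F + 2 \cdot 4 = F^{2} + 8 = 8 + F^{2}$)
$\frac{1}{J{\left(-31 \right)} + 92777} = \frac{1}{\left(8 + \left(-31\right)^{2}\right) + 92777} = \frac{1}{\left(8 + 961\right) + 92777} = \frac{1}{969 + 92777} = \frac{1}{93746}$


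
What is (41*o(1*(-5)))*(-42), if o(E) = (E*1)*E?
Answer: -43050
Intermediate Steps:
o(E) = E² (o(E) = E*E = E²)
(41*o(1*(-5)))*(-42) = (41*(1*(-5))²)*(-42) = (41*(-5)²)*(-42) = (41*25)*(-42) = 1025*(-42) = -43050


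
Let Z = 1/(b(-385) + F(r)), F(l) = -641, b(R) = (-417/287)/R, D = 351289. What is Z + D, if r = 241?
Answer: 24880703035247/70826878 ≈ 3.5129e+5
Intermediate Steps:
b(R) = -417/(287*R) (b(R) = (-417*1/287)/R = -417/(287*R))
Z = -110495/70826878 (Z = 1/(-417/287/(-385) - 641) = 1/(-417/287*(-1/385) - 641) = 1/(417/110495 - 641) = 1/(-70826878/110495) = -110495/70826878 ≈ -0.0015601)
Z + D = -110495/70826878 + 351289 = 24880703035247/70826878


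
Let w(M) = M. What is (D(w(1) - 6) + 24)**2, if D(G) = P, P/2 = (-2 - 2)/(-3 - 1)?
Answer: 676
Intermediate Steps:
P = 2 (P = 2*((-2 - 2)/(-3 - 1)) = 2*(-4/(-4)) = 2*(-4*(-1/4)) = 2*1 = 2)
D(G) = 2
(D(w(1) - 6) + 24)**2 = (2 + 24)**2 = 26**2 = 676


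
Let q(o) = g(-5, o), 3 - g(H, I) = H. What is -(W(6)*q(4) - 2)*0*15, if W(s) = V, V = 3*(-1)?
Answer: 0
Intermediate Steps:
g(H, I) = 3 - H
V = -3
W(s) = -3
q(o) = 8 (q(o) = 3 - 1*(-5) = 3 + 5 = 8)
-(W(6)*q(4) - 2)*0*15 = -(-3*8 - 2)*0*15 = -(-24 - 2)*0*15 = -(-26*0)*15 = -0*15 = -1*0 = 0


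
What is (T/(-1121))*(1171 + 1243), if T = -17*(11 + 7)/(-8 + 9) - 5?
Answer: 750754/1121 ≈ 669.72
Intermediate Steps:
T = -311 (T = -306/1 - 5 = -306 - 5 = -311)
(T/(-1121))*(1171 + 1243) = (-311/(-1121))*(1171 + 1243) = -311*(-1/1121)*2414 = (311/1121)*2414 = 750754/1121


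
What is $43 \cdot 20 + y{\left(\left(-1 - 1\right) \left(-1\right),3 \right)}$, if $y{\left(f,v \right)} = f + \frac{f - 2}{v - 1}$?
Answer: $862$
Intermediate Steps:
$y{\left(f,v \right)} = f + \frac{-2 + f}{-1 + v}$
$43 \cdot 20 + y{\left(\left(-1 - 1\right) \left(-1\right),3 \right)} = 43 \cdot 20 + \frac{-2 + \left(-1 - 1\right) \left(-1\right) 3}{-1 + 3} = 860 + \frac{-2 + \left(-2\right) \left(-1\right) 3}{2} = 860 + \frac{-2 + 2 \cdot 3}{2} = 860 + \frac{-2 + 6}{2} = 860 + \frac{1}{2} \cdot 4 = 860 + 2 = 862$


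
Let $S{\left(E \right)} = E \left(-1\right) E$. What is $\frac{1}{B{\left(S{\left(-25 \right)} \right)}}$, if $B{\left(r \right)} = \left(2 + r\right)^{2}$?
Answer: $\frac{1}{388129} \approx 2.5765 \cdot 10^{-6}$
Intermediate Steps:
$S{\left(E \right)} = - E^{2}$ ($S{\left(E \right)} = - E E = - E^{2}$)
$\frac{1}{B{\left(S{\left(-25 \right)} \right)}} = \frac{1}{\left(2 - \left(-25\right)^{2}\right)^{2}} = \frac{1}{\left(2 - 625\right)^{2}} = \frac{1}{\left(-623\right)^{2}} = \frac{1}{388129}$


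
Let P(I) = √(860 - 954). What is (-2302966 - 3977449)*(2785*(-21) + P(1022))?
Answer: 367310071275 - 6280415*I*√94 ≈ 3.6731e+11 - 6.0891e+7*I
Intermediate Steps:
P(I) = I*√94 (P(I) = √(-94) = I*√94)
(-2302966 - 3977449)*(2785*(-21) + P(1022)) = (-2302966 - 3977449)*(2785*(-21) + I*√94) = -6280415*(-58485 + I*√94) = 367310071275 - 6280415*I*√94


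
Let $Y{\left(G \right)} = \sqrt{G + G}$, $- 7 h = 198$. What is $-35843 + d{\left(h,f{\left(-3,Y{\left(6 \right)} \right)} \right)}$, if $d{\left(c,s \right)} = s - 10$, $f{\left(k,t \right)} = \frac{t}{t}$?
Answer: $-35852$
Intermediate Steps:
$h = - \frac{198}{7}$ ($h = \left(- \frac{1}{7}\right) 198 = - \frac{198}{7} \approx -28.286$)
$Y{\left(G \right)} = \sqrt{2} \sqrt{G}$ ($Y{\left(G \right)} = \sqrt{2 G} = \sqrt{2} \sqrt{G}$)
$f{\left(k,t \right)} = 1$
$d{\left(c,s \right)} = -10 + s$ ($d{\left(c,s \right)} = s - 10 = -10 + s$)
$-35843 + d{\left(h,f{\left(-3,Y{\left(6 \right)} \right)} \right)} = -35843 + \left(-10 + 1\right) = -35843 - 9 = -35852$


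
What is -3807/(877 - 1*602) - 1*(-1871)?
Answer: 510718/275 ≈ 1857.2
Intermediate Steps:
-3807/(877 - 1*602) - 1*(-1871) = -3807/(877 - 602) + 1871 = -3807/275 + 1871 = 510718/275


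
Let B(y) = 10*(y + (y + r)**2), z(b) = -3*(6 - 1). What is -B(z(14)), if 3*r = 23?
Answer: -3490/9 ≈ -387.78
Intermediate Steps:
r = 23/3 (r = (1/3)*23 = 23/3 ≈ 7.6667)
z(b) = -15 (z(b) = -3*5 = -15)
B(y) = 10*y + 10*(23/3 + y)**2 (B(y) = 10*(y + (y + 23/3)**2) = 10*(y + (23/3 + y)**2) = 10*y + 10*(23/3 + y)**2)
-B(z(14)) = -(5290/9 + 10*(-15)**2 + (490/3)*(-15)) = -(5290/9 + 10*225 - 2450) = -(5290/9 + 2250 - 2450) = -1*3490/9 = -3490/9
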